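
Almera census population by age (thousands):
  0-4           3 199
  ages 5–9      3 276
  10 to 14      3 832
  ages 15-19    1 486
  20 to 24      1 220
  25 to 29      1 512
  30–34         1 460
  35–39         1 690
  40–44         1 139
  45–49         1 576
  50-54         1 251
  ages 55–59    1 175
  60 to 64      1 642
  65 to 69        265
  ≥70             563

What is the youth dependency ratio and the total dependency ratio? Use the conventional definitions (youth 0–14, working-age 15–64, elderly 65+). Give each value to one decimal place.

0–14: 3 199 + 3 276 + 3 832 = 10 307
15–64: 1 486 + 1 220 + 1 512 + 1 460 + 1 690 + 1 139 + 1 576 + 1 251 + 1 175 + 1 642 = 14 151
65+: 265 + 563 = 828
Youth dependency ratio = 10 307 / 14 151 × 100 = 72.8
Total dependency ratio = (10 307 + 828) / 14 151 × 100 = 11 135 / 14 151 × 100 = 78.7

Youth dependency ratio: 72.8
Total dependency ratio: 78.7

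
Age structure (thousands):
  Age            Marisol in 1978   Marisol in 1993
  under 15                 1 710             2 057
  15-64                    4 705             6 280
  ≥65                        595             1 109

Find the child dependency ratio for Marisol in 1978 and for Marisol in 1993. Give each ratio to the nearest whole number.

Marisol in 1978: 1 710 / 4 705 × 100 = 36
Marisol in 1993: 2 057 / 6 280 × 100 = 33

Marisol in 1978: 36
Marisol in 1993: 33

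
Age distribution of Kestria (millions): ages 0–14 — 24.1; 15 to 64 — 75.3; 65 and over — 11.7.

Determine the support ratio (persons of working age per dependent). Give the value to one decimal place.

Support ratio: 2.1

Support ratio = 75.3 / (24.1 + 11.7) = 75.3 / 35.8 = 2.1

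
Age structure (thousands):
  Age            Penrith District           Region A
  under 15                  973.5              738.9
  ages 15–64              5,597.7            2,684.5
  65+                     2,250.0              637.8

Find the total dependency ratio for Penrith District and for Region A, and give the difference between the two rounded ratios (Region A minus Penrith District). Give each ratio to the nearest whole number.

Penrith District: (973.5 + 2,250.0) / 5,597.7 × 100 = 3,223.5 / 5,597.7 × 100 = 58
Region A: (738.9 + 637.8) / 2,684.5 × 100 = 1,376.7 / 2,684.5 × 100 = 51

Penrith District: 58
Region A: 51
Difference: -7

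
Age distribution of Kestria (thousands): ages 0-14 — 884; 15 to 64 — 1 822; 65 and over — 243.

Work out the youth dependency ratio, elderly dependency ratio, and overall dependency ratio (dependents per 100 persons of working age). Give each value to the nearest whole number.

Youth dependency ratio: 49
Old-age dependency ratio: 13
Total dependency ratio: 62

Youth dependency ratio = 884 / 1 822 × 100 = 49
Old-age dependency ratio = 243 / 1 822 × 100 = 13
Total dependency ratio = (884 + 243) / 1 822 × 100 = 1 127 / 1 822 × 100 = 62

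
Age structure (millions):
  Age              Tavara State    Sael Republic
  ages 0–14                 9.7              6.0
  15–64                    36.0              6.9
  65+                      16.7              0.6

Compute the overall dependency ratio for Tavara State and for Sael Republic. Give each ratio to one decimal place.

Tavara State: 73.3
Sael Republic: 95.7

Tavara State: (9.7 + 16.7) / 36.0 × 100 = 26.4 / 36.0 × 100 = 73.3
Sael Republic: (6.0 + 0.6) / 6.9 × 100 = 6.6 / 6.9 × 100 = 95.7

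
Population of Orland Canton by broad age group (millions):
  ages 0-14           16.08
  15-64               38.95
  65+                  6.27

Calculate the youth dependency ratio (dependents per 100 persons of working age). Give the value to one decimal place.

Youth dependency ratio: 41.3

Youth dependency ratio = 16.08 / 38.95 × 100 = 41.3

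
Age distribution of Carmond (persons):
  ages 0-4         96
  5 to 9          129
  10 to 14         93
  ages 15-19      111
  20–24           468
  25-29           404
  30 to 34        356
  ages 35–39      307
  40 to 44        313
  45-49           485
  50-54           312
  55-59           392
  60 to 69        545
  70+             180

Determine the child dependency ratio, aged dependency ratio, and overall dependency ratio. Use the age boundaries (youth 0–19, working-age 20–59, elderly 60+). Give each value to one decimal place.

0–19: 96 + 129 + 93 + 111 = 429
20–59: 468 + 404 + 356 + 307 + 313 + 485 + 312 + 392 = 3,037
60+: 545 + 180 = 725
Youth dependency ratio = 429 / 3,037 × 100 = 14.1
Old-age dependency ratio = 725 / 3,037 × 100 = 23.9
Total dependency ratio = (429 + 725) / 3,037 × 100 = 1,154 / 3,037 × 100 = 38.0

Youth dependency ratio: 14.1
Old-age dependency ratio: 23.9
Total dependency ratio: 38.0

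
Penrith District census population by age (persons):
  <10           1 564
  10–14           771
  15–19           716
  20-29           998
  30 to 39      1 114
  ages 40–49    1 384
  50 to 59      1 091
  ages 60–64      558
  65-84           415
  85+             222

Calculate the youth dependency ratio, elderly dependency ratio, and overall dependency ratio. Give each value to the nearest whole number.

Youth dependency ratio: 40
Old-age dependency ratio: 11
Total dependency ratio: 51

0–14: 1 564 + 771 = 2 335
15–64: 716 + 998 + 1 114 + 1 384 + 1 091 + 558 = 5 861
65+: 415 + 222 = 637
Youth dependency ratio = 2 335 / 5 861 × 100 = 40
Old-age dependency ratio = 637 / 5 861 × 100 = 11
Total dependency ratio = (2 335 + 637) / 5 861 × 100 = 2 972 / 5 861 × 100 = 51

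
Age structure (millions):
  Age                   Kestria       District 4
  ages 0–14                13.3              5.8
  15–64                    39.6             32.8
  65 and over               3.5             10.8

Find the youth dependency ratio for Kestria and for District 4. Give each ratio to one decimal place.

Kestria: 13.3 / 39.6 × 100 = 33.6
District 4: 5.8 / 32.8 × 100 = 17.7

Kestria: 33.6
District 4: 17.7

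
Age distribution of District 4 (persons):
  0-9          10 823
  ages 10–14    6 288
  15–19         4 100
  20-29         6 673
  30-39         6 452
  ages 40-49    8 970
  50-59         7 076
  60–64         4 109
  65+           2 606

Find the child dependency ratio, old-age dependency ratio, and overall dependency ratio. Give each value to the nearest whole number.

Youth dependency ratio: 46
Old-age dependency ratio: 7
Total dependency ratio: 53

0–14: 10 823 + 6 288 = 17 111
15–64: 4 100 + 6 673 + 6 452 + 8 970 + 7 076 + 4 109 = 37 380
65+: 2 606
Youth dependency ratio = 17 111 / 37 380 × 100 = 46
Old-age dependency ratio = 2 606 / 37 380 × 100 = 7
Total dependency ratio = (17 111 + 2 606) / 37 380 × 100 = 19 717 / 37 380 × 100 = 53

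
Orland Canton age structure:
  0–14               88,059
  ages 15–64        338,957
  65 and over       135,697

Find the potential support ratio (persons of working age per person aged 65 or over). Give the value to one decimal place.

Potential support ratio: 2.5

Potential support ratio = 338,957 / 135,697 = 2.5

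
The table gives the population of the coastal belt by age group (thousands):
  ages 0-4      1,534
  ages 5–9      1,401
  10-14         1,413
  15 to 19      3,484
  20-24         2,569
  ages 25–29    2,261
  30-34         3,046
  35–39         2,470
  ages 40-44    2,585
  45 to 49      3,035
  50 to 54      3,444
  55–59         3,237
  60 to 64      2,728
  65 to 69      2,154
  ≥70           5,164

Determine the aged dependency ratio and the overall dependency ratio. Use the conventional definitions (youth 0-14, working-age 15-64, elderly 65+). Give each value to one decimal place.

0–14: 1,534 + 1,401 + 1,413 = 4,348
15–64: 3,484 + 2,569 + 2,261 + 3,046 + 2,470 + 2,585 + 3,035 + 3,444 + 3,237 + 2,728 = 28,859
65+: 2,154 + 5,164 = 7,318
Old-age dependency ratio = 7,318 / 28,859 × 100 = 25.4
Total dependency ratio = (4,348 + 7,318) / 28,859 × 100 = 11,666 / 28,859 × 100 = 40.4

Old-age dependency ratio: 25.4
Total dependency ratio: 40.4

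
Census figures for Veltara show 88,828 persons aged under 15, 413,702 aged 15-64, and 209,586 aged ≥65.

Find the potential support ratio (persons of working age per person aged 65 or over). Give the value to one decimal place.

Potential support ratio: 2.0

Potential support ratio = 413,702 / 209,586 = 2.0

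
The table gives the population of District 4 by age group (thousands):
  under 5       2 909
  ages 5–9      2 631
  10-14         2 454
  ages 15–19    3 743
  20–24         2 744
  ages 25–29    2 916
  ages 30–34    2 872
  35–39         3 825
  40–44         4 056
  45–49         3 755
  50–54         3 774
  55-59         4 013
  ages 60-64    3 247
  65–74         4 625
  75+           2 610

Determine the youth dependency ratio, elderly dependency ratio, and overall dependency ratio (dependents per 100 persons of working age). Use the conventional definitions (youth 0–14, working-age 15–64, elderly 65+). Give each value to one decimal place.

0–14: 2 909 + 2 631 + 2 454 = 7 994
15–64: 3 743 + 2 744 + 2 916 + 2 872 + 3 825 + 4 056 + 3 755 + 3 774 + 4 013 + 3 247 = 34 945
65+: 4 625 + 2 610 = 7 235
Youth dependency ratio = 7 994 / 34 945 × 100 = 22.9
Old-age dependency ratio = 7 235 / 34 945 × 100 = 20.7
Total dependency ratio = (7 994 + 7 235) / 34 945 × 100 = 15 229 / 34 945 × 100 = 43.6

Youth dependency ratio: 22.9
Old-age dependency ratio: 20.7
Total dependency ratio: 43.6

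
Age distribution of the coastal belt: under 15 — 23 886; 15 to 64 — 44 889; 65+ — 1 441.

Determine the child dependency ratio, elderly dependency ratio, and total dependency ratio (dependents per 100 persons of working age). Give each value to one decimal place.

Youth dependency ratio = 23 886 / 44 889 × 100 = 53.2
Old-age dependency ratio = 1 441 / 44 889 × 100 = 3.2
Total dependency ratio = (23 886 + 1 441) / 44 889 × 100 = 25 327 / 44 889 × 100 = 56.4

Youth dependency ratio: 53.2
Old-age dependency ratio: 3.2
Total dependency ratio: 56.4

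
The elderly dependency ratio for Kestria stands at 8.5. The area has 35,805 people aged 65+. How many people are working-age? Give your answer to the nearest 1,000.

Old-age dependency ratio = elderly / working-age × 100
8.5 = 35,805 / W × 100
⇒ 421,000

Working-age: 421,000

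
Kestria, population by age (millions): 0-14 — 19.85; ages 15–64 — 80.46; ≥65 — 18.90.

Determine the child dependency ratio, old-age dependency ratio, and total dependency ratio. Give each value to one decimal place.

Youth dependency ratio = 19.85 / 80.46 × 100 = 24.7
Old-age dependency ratio = 18.90 / 80.46 × 100 = 23.5
Total dependency ratio = (19.85 + 18.90) / 80.46 × 100 = 38.75 / 80.46 × 100 = 48.2

Youth dependency ratio: 24.7
Old-age dependency ratio: 23.5
Total dependency ratio: 48.2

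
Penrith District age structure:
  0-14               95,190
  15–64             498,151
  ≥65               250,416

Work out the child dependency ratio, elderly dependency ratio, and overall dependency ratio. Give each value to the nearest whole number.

Youth dependency ratio: 19
Old-age dependency ratio: 50
Total dependency ratio: 69

Youth dependency ratio = 95,190 / 498,151 × 100 = 19
Old-age dependency ratio = 250,416 / 498,151 × 100 = 50
Total dependency ratio = (95,190 + 250,416) / 498,151 × 100 = 345,606 / 498,151 × 100 = 69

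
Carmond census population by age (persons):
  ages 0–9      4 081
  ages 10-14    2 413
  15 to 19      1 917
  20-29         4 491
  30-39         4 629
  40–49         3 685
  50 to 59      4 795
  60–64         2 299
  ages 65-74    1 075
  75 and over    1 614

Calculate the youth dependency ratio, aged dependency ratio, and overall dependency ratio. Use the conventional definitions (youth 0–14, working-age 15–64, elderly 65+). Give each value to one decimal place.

0–14: 4 081 + 2 413 = 6 494
15–64: 1 917 + 4 491 + 4 629 + 3 685 + 4 795 + 2 299 = 21 816
65+: 1 075 + 1 614 = 2 689
Youth dependency ratio = 6 494 / 21 816 × 100 = 29.8
Old-age dependency ratio = 2 689 / 21 816 × 100 = 12.3
Total dependency ratio = (6 494 + 2 689) / 21 816 × 100 = 9 183 / 21 816 × 100 = 42.1

Youth dependency ratio: 29.8
Old-age dependency ratio: 12.3
Total dependency ratio: 42.1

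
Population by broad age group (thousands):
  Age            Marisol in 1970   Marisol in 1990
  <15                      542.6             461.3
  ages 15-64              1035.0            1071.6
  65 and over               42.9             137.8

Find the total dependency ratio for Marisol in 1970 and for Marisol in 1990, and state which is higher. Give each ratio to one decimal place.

Marisol in 1970: (542.6 + 42.9) / 1035.0 × 100 = 585.5 / 1035.0 × 100 = 56.6
Marisol in 1990: (461.3 + 137.8) / 1071.6 × 100 = 599.1 / 1071.6 × 100 = 55.9

Marisol in 1970: 56.6
Marisol in 1990: 55.9
Higher: Marisol in 1970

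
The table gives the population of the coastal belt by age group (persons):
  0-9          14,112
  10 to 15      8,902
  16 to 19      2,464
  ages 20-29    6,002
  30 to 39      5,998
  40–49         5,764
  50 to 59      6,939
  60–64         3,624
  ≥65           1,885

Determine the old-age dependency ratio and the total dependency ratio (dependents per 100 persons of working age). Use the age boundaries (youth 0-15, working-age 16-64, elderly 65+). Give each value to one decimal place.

0–15: 14,112 + 8,902 = 23,014
16–64: 2,464 + 6,002 + 5,998 + 5,764 + 6,939 + 3,624 = 30,791
65+: 1,885
Old-age dependency ratio = 1,885 / 30,791 × 100 = 6.1
Total dependency ratio = (23,014 + 1,885) / 30,791 × 100 = 24,899 / 30,791 × 100 = 80.9

Old-age dependency ratio: 6.1
Total dependency ratio: 80.9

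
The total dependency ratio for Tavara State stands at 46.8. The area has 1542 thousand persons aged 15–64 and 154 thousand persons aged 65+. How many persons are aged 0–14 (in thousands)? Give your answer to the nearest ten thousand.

Aged 0–14: 570

Total dependency ratio = (youth + elderly) / working-age × 100
46.8 = (Y + 154) / 1542 × 100
⇒ 570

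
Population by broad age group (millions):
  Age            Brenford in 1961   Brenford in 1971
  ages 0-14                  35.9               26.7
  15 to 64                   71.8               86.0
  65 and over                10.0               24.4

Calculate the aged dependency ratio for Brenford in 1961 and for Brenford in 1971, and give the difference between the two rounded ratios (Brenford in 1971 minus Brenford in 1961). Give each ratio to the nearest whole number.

Brenford in 1961: 10.0 / 71.8 × 100 = 14
Brenford in 1971: 24.4 / 86.0 × 100 = 28

Brenford in 1961: 14
Brenford in 1971: 28
Difference: +14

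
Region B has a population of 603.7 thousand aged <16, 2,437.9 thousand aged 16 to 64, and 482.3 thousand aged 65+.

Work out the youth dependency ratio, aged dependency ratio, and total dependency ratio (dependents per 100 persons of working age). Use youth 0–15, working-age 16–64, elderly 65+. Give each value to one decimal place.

Youth dependency ratio = 603.7 / 2,437.9 × 100 = 24.8
Old-age dependency ratio = 482.3 / 2,437.9 × 100 = 19.8
Total dependency ratio = (603.7 + 482.3) / 2,437.9 × 100 = 1,086.0 / 2,437.9 × 100 = 44.5

Youth dependency ratio: 24.8
Old-age dependency ratio: 19.8
Total dependency ratio: 44.5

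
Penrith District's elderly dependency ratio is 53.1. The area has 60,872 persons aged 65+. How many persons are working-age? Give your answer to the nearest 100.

Working-age: 114,600

Old-age dependency ratio = elderly / working-age × 100
53.1 = 60,872 / W × 100
⇒ 114,600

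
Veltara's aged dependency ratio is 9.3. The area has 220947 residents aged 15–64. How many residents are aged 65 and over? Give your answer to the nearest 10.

Old-age dependency ratio = elderly / working-age × 100
9.3 = E / 220947 × 100
⇒ 20550

Aged 65 and over: 20550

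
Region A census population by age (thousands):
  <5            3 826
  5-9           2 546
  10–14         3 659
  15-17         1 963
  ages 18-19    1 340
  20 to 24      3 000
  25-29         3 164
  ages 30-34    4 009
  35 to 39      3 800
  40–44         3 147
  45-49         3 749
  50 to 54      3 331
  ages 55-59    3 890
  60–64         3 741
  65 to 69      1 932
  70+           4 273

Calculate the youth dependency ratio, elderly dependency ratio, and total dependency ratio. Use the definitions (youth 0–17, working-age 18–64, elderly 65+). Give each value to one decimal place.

0–17: 3 826 + 2 546 + 3 659 + 1 963 = 11 994
18–64: 1 340 + 3 000 + 3 164 + 4 009 + 3 800 + 3 147 + 3 749 + 3 331 + 3 890 + 3 741 = 33 171
65+: 1 932 + 4 273 = 6 205
Youth dependency ratio = 11 994 / 33 171 × 100 = 36.2
Old-age dependency ratio = 6 205 / 33 171 × 100 = 18.7
Total dependency ratio = (11 994 + 6 205) / 33 171 × 100 = 18 199 / 33 171 × 100 = 54.9

Youth dependency ratio: 36.2
Old-age dependency ratio: 18.7
Total dependency ratio: 54.9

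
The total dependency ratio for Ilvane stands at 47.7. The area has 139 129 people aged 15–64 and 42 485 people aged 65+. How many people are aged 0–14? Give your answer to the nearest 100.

Aged 0–14: 23 900

Total dependency ratio = (youth + elderly) / working-age × 100
47.7 = (Y + 42 485) / 139 129 × 100
⇒ 23 900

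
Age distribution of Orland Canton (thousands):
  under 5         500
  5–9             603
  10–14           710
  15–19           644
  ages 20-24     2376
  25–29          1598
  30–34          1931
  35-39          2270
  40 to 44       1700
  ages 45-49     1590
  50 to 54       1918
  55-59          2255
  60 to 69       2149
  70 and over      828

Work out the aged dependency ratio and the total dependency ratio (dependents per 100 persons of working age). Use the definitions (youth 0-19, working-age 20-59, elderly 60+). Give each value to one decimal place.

0–19: 500 + 603 + 710 + 644 = 2457
20–59: 2376 + 1598 + 1931 + 2270 + 1700 + 1590 + 1918 + 2255 = 15638
60+: 2149 + 828 = 2977
Old-age dependency ratio = 2977 / 15638 × 100 = 19.0
Total dependency ratio = (2457 + 2977) / 15638 × 100 = 5434 / 15638 × 100 = 34.7

Old-age dependency ratio: 19.0
Total dependency ratio: 34.7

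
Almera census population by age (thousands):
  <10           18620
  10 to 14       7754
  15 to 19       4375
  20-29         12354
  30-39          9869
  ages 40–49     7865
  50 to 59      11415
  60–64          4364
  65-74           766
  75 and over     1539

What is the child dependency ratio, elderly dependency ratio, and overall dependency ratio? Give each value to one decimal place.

0–14: 18620 + 7754 = 26374
15–64: 4375 + 12354 + 9869 + 7865 + 11415 + 4364 = 50242
65+: 766 + 1539 = 2305
Youth dependency ratio = 26374 / 50242 × 100 = 52.5
Old-age dependency ratio = 2305 / 50242 × 100 = 4.6
Total dependency ratio = (26374 + 2305) / 50242 × 100 = 28679 / 50242 × 100 = 57.1

Youth dependency ratio: 52.5
Old-age dependency ratio: 4.6
Total dependency ratio: 57.1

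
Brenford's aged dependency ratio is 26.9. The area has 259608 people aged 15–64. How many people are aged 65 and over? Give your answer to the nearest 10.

Old-age dependency ratio = elderly / working-age × 100
26.9 = E / 259608 × 100
⇒ 69830

Aged 65 and over: 69830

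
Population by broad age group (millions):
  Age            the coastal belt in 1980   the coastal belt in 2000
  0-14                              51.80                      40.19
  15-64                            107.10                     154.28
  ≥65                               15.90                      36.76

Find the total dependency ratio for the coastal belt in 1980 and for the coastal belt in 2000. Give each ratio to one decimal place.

the coastal belt in 1980: 63.2
the coastal belt in 2000: 49.9

the coastal belt in 1980: (51.80 + 15.90) / 107.10 × 100 = 67.70 / 107.10 × 100 = 63.2
the coastal belt in 2000: (40.19 + 36.76) / 154.28 × 100 = 76.95 / 154.28 × 100 = 49.9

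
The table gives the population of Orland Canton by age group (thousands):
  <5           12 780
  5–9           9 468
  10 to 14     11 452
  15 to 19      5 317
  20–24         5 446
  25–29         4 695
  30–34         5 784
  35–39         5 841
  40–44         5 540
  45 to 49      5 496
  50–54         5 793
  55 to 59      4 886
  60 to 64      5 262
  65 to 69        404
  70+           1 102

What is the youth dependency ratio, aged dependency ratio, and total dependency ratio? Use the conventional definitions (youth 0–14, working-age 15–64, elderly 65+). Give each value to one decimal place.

Youth dependency ratio: 62.3
Old-age dependency ratio: 2.8
Total dependency ratio: 65.1

0–14: 12 780 + 9 468 + 11 452 = 33 700
15–64: 5 317 + 5 446 + 4 695 + 5 784 + 5 841 + 5 540 + 5 496 + 5 793 + 4 886 + 5 262 = 54 060
65+: 404 + 1 102 = 1 506
Youth dependency ratio = 33 700 / 54 060 × 100 = 62.3
Old-age dependency ratio = 1 506 / 54 060 × 100 = 2.8
Total dependency ratio = (33 700 + 1 506) / 54 060 × 100 = 35 206 / 54 060 × 100 = 65.1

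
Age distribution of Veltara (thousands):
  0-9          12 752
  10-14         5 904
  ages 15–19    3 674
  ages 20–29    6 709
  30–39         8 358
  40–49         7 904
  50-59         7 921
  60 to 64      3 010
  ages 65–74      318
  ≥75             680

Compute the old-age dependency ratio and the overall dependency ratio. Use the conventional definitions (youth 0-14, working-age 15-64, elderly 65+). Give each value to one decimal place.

Old-age dependency ratio: 2.7
Total dependency ratio: 52.3

0–14: 12 752 + 5 904 = 18 656
15–64: 3 674 + 6 709 + 8 358 + 7 904 + 7 921 + 3 010 = 37 576
65+: 318 + 680 = 998
Old-age dependency ratio = 998 / 37 576 × 100 = 2.7
Total dependency ratio = (18 656 + 998) / 37 576 × 100 = 19 654 / 37 576 × 100 = 52.3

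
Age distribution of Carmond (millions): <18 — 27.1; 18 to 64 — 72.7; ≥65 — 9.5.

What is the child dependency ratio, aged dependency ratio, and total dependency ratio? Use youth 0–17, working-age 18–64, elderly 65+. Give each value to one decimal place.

Youth dependency ratio = 27.1 / 72.7 × 100 = 37.3
Old-age dependency ratio = 9.5 / 72.7 × 100 = 13.1
Total dependency ratio = (27.1 + 9.5) / 72.7 × 100 = 36.6 / 72.7 × 100 = 50.3

Youth dependency ratio: 37.3
Old-age dependency ratio: 13.1
Total dependency ratio: 50.3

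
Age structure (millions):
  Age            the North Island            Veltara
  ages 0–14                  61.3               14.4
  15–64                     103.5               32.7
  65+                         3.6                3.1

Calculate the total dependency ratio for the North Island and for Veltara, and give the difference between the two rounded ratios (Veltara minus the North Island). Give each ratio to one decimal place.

the North Island: (61.3 + 3.6) / 103.5 × 100 = 64.9 / 103.5 × 100 = 62.7
Veltara: (14.4 + 3.1) / 32.7 × 100 = 17.5 / 32.7 × 100 = 53.5

the North Island: 62.7
Veltara: 53.5
Difference: -9.2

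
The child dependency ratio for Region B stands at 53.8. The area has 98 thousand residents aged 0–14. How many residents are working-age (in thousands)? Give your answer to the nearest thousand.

Working-age: 182

Youth dependency ratio = youth / working-age × 100
53.8 = 98 / W × 100
⇒ 182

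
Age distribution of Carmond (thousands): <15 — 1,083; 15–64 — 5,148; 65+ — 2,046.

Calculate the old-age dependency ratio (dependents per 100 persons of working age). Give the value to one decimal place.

Old-age dependency ratio = 2,046 / 5,148 × 100 = 39.7

Old-age dependency ratio: 39.7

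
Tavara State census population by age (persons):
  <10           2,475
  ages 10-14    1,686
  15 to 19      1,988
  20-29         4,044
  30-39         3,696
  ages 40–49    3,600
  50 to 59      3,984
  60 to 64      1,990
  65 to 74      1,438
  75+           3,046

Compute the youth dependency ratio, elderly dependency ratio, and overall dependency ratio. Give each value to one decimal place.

0–14: 2,475 + 1,686 = 4,161
15–64: 1,988 + 4,044 + 3,696 + 3,600 + 3,984 + 1,990 = 19,302
65+: 1,438 + 3,046 = 4,484
Youth dependency ratio = 4,161 / 19,302 × 100 = 21.6
Old-age dependency ratio = 4,484 / 19,302 × 100 = 23.2
Total dependency ratio = (4,161 + 4,484) / 19,302 × 100 = 8,645 / 19,302 × 100 = 44.8

Youth dependency ratio: 21.6
Old-age dependency ratio: 23.2
Total dependency ratio: 44.8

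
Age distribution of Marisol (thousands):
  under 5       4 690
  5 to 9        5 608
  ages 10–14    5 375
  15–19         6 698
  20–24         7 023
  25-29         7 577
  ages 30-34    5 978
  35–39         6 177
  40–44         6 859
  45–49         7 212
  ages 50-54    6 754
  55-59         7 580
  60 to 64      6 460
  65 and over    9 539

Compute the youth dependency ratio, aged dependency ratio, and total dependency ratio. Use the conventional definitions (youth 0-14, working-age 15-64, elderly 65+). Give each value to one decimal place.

Youth dependency ratio: 22.9
Old-age dependency ratio: 14.0
Total dependency ratio: 36.9

0–14: 4 690 + 5 608 + 5 375 = 15 673
15–64: 6 698 + 7 023 + 7 577 + 5 978 + 6 177 + 6 859 + 7 212 + 6 754 + 7 580 + 6 460 = 68 318
65+: 9 539
Youth dependency ratio = 15 673 / 68 318 × 100 = 22.9
Old-age dependency ratio = 9 539 / 68 318 × 100 = 14.0
Total dependency ratio = (15 673 + 9 539) / 68 318 × 100 = 25 212 / 68 318 × 100 = 36.9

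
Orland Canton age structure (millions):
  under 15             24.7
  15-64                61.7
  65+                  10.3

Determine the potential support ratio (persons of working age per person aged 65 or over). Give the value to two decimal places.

Potential support ratio = 61.7 / 10.3 = 5.99

Potential support ratio: 5.99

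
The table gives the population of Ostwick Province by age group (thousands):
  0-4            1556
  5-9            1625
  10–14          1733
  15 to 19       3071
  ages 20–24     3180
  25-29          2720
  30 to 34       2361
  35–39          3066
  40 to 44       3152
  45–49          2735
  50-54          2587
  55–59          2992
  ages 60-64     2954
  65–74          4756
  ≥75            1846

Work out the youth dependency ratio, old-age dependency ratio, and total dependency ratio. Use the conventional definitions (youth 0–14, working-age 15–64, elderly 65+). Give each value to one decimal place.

0–14: 1556 + 1625 + 1733 = 4914
15–64: 3071 + 3180 + 2720 + 2361 + 3066 + 3152 + 2735 + 2587 + 2992 + 2954 = 28818
65+: 4756 + 1846 = 6602
Youth dependency ratio = 4914 / 28818 × 100 = 17.1
Old-age dependency ratio = 6602 / 28818 × 100 = 22.9
Total dependency ratio = (4914 + 6602) / 28818 × 100 = 11516 / 28818 × 100 = 40.0

Youth dependency ratio: 17.1
Old-age dependency ratio: 22.9
Total dependency ratio: 40.0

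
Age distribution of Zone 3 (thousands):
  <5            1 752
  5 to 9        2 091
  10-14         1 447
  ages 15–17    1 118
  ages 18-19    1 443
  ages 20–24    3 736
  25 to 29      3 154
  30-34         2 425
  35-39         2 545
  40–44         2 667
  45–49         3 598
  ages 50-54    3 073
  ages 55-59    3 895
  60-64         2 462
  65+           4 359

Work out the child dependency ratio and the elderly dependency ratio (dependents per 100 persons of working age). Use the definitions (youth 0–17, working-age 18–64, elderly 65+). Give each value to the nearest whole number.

0–17: 1 752 + 2 091 + 1 447 + 1 118 = 6 408
18–64: 1 443 + 3 736 + 3 154 + 2 425 + 2 545 + 2 667 + 3 598 + 3 073 + 3 895 + 2 462 = 28 998
65+: 4 359
Youth dependency ratio = 6 408 / 28 998 × 100 = 22
Old-age dependency ratio = 4 359 / 28 998 × 100 = 15

Youth dependency ratio: 22
Old-age dependency ratio: 15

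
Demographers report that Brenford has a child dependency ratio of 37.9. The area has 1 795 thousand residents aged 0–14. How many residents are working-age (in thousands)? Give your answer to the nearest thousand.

Working-age: 4 736

Youth dependency ratio = youth / working-age × 100
37.9 = 1 795 / W × 100
⇒ 4 736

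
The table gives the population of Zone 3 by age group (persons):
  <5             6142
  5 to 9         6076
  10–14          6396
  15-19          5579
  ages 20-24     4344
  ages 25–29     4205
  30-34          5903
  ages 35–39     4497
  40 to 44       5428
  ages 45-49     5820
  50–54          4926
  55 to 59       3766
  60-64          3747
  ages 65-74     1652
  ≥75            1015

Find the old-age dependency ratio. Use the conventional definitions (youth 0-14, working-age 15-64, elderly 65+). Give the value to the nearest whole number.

0–14: 6142 + 6076 + 6396 = 18614
15–64: 5579 + 4344 + 4205 + 5903 + 4497 + 5428 + 5820 + 4926 + 3766 + 3747 = 48215
65+: 1652 + 1015 = 2667
Old-age dependency ratio = 2667 / 48215 × 100 = 6

Old-age dependency ratio: 6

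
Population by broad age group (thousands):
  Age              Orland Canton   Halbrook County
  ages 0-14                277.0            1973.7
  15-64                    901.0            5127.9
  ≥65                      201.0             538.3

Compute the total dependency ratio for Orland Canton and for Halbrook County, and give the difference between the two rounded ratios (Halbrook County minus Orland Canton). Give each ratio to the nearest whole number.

Orland Canton: (277.0 + 201.0) / 901.0 × 100 = 478.0 / 901.0 × 100 = 53
Halbrook County: (1973.7 + 538.3) / 5127.9 × 100 = 2512.0 / 5127.9 × 100 = 49

Orland Canton: 53
Halbrook County: 49
Difference: -4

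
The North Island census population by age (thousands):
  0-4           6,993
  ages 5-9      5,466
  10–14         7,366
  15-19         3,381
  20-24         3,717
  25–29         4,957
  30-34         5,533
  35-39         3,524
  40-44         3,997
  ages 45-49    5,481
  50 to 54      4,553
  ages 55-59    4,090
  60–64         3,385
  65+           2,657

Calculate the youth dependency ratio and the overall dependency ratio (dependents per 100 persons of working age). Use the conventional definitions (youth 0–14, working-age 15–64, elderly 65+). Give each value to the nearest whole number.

0–14: 6,993 + 5,466 + 7,366 = 19,825
15–64: 3,381 + 3,717 + 4,957 + 5,533 + 3,524 + 3,997 + 5,481 + 4,553 + 4,090 + 3,385 = 42,618
65+: 2,657
Youth dependency ratio = 19,825 / 42,618 × 100 = 47
Total dependency ratio = (19,825 + 2,657) / 42,618 × 100 = 22,482 / 42,618 × 100 = 53

Youth dependency ratio: 47
Total dependency ratio: 53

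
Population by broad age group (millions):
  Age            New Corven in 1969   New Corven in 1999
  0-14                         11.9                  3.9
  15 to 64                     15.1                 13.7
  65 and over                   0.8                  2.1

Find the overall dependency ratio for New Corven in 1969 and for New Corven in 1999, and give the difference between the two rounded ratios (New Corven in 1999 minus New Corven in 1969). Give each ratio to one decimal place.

New Corven in 1969: (11.9 + 0.8) / 15.1 × 100 = 12.7 / 15.1 × 100 = 84.1
New Corven in 1999: (3.9 + 2.1) / 13.7 × 100 = 6.0 / 13.7 × 100 = 43.8

New Corven in 1969: 84.1
New Corven in 1999: 43.8
Difference: -40.3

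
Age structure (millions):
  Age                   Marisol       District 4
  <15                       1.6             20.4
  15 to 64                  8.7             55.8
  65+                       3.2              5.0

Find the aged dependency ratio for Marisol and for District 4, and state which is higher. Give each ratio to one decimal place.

Marisol: 3.2 / 8.7 × 100 = 36.8
District 4: 5.0 / 55.8 × 100 = 9.0

Marisol: 36.8
District 4: 9.0
Higher: Marisol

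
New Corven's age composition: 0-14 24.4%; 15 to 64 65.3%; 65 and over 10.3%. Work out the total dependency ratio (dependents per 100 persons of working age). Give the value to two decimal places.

Total dependency ratio: 53.14

Total dependency ratio = (24.4 + 10.3) / 65.3 × 100 = 34.7 / 65.3 × 100 = 53.14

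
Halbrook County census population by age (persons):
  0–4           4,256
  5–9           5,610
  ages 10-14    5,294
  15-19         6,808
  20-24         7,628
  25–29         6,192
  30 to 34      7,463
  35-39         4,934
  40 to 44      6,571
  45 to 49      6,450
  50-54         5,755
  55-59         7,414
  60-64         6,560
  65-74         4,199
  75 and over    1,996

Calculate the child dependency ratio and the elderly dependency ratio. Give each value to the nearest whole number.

0–14: 4,256 + 5,610 + 5,294 = 15,160
15–64: 6,808 + 7,628 + 6,192 + 7,463 + 4,934 + 6,571 + 6,450 + 5,755 + 7,414 + 6,560 = 65,775
65+: 4,199 + 1,996 = 6,195
Youth dependency ratio = 15,160 / 65,775 × 100 = 23
Old-age dependency ratio = 6,195 / 65,775 × 100 = 9

Youth dependency ratio: 23
Old-age dependency ratio: 9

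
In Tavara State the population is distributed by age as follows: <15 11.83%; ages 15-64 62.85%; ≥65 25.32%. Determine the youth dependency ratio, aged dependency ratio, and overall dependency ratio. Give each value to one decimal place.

Youth dependency ratio = 11.83 / 62.85 × 100 = 18.8
Old-age dependency ratio = 25.32 / 62.85 × 100 = 40.3
Total dependency ratio = (11.83 + 25.32) / 62.85 × 100 = 37.15 / 62.85 × 100 = 59.1

Youth dependency ratio: 18.8
Old-age dependency ratio: 40.3
Total dependency ratio: 59.1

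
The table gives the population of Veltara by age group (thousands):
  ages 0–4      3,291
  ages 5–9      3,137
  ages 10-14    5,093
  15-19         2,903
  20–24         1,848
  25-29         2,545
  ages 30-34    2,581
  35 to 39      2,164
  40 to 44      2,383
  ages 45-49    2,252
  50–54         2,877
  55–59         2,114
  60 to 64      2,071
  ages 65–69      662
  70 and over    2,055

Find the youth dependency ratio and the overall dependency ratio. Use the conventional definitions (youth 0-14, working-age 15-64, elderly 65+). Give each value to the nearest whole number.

Youth dependency ratio: 49
Total dependency ratio: 60

0–14: 3,291 + 3,137 + 5,093 = 11,521
15–64: 2,903 + 1,848 + 2,545 + 2,581 + 2,164 + 2,383 + 2,252 + 2,877 + 2,114 + 2,071 = 23,738
65+: 662 + 2,055 = 2,717
Youth dependency ratio = 11,521 / 23,738 × 100 = 49
Total dependency ratio = (11,521 + 2,717) / 23,738 × 100 = 14,238 / 23,738 × 100 = 60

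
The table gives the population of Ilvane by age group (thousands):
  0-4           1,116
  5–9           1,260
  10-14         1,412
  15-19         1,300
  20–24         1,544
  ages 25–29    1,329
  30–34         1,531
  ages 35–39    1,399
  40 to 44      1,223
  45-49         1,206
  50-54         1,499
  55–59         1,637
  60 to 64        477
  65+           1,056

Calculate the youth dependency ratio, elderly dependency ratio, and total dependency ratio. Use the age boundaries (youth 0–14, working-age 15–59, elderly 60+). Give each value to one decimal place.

Youth dependency ratio: 29.9
Old-age dependency ratio: 12.1
Total dependency ratio: 42.0

0–14: 1,116 + 1,260 + 1,412 = 3,788
15–59: 1,300 + 1,544 + 1,329 + 1,531 + 1,399 + 1,223 + 1,206 + 1,499 + 1,637 = 12,668
60+: 477 + 1,056 = 1,533
Youth dependency ratio = 3,788 / 12,668 × 100 = 29.9
Old-age dependency ratio = 1,533 / 12,668 × 100 = 12.1
Total dependency ratio = (3,788 + 1,533) / 12,668 × 100 = 5,321 / 12,668 × 100 = 42.0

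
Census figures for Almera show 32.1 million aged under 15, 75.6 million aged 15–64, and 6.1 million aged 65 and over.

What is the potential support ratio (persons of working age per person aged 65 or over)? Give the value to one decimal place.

Potential support ratio = 75.6 / 6.1 = 12.4

Potential support ratio: 12.4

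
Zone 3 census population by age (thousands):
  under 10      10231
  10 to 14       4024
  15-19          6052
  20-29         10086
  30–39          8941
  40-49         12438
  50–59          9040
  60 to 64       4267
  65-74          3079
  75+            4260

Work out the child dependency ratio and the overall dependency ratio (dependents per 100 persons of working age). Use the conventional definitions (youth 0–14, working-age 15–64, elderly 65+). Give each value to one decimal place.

0–14: 10231 + 4024 = 14255
15–64: 6052 + 10086 + 8941 + 12438 + 9040 + 4267 = 50824
65+: 3079 + 4260 = 7339
Youth dependency ratio = 14255 / 50824 × 100 = 28.0
Total dependency ratio = (14255 + 7339) / 50824 × 100 = 21594 / 50824 × 100 = 42.5

Youth dependency ratio: 28.0
Total dependency ratio: 42.5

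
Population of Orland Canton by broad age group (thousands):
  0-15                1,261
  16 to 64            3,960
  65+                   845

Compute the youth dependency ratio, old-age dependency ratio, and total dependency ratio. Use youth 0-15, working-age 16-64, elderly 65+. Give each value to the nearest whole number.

Youth dependency ratio: 32
Old-age dependency ratio: 21
Total dependency ratio: 53

Youth dependency ratio = 1,261 / 3,960 × 100 = 32
Old-age dependency ratio = 845 / 3,960 × 100 = 21
Total dependency ratio = (1,261 + 845) / 3,960 × 100 = 2,106 / 3,960 × 100 = 53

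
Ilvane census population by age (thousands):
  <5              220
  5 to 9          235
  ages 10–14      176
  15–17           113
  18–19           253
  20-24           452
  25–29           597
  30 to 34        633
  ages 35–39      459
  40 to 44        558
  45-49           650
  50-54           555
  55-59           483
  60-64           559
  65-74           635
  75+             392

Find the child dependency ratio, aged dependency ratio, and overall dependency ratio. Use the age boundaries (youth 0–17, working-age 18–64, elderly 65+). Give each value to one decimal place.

0–17: 220 + 235 + 176 + 113 = 744
18–64: 253 + 452 + 597 + 633 + 459 + 558 + 650 + 555 + 483 + 559 = 5,199
65+: 635 + 392 = 1,027
Youth dependency ratio = 744 / 5,199 × 100 = 14.3
Old-age dependency ratio = 1,027 / 5,199 × 100 = 19.8
Total dependency ratio = (744 + 1,027) / 5,199 × 100 = 1,771 / 5,199 × 100 = 34.1

Youth dependency ratio: 14.3
Old-age dependency ratio: 19.8
Total dependency ratio: 34.1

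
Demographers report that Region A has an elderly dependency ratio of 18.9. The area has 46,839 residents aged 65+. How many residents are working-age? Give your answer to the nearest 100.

Working-age: 247,800

Old-age dependency ratio = elderly / working-age × 100
18.9 = 46,839 / W × 100
⇒ 247,800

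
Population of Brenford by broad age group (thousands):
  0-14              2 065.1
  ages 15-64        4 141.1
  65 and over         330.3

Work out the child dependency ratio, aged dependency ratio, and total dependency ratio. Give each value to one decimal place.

Youth dependency ratio = 2 065.1 / 4 141.1 × 100 = 49.9
Old-age dependency ratio = 330.3 / 4 141.1 × 100 = 8.0
Total dependency ratio = (2 065.1 + 330.3) / 4 141.1 × 100 = 2 395.4 / 4 141.1 × 100 = 57.8

Youth dependency ratio: 49.9
Old-age dependency ratio: 8.0
Total dependency ratio: 57.8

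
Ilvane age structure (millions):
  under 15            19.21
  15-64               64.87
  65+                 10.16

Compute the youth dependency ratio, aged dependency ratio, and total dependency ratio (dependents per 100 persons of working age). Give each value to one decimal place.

Youth dependency ratio = 19.21 / 64.87 × 100 = 29.6
Old-age dependency ratio = 10.16 / 64.87 × 100 = 15.7
Total dependency ratio = (19.21 + 10.16) / 64.87 × 100 = 29.37 / 64.87 × 100 = 45.3

Youth dependency ratio: 29.6
Old-age dependency ratio: 15.7
Total dependency ratio: 45.3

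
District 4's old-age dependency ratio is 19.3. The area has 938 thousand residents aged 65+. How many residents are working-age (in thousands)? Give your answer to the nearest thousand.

Working-age: 4 860

Old-age dependency ratio = elderly / working-age × 100
19.3 = 938 / W × 100
⇒ 4 860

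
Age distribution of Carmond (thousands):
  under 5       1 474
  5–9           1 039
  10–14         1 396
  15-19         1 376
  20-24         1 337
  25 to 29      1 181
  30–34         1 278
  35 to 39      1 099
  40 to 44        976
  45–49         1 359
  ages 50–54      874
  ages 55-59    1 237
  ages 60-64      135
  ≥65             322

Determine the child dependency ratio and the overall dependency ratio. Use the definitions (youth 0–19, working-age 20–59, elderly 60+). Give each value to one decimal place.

0–19: 1 474 + 1 039 + 1 396 + 1 376 = 5 285
20–59: 1 337 + 1 181 + 1 278 + 1 099 + 976 + 1 359 + 874 + 1 237 = 9 341
60+: 135 + 322 = 457
Youth dependency ratio = 5 285 / 9 341 × 100 = 56.6
Total dependency ratio = (5 285 + 457) / 9 341 × 100 = 5 742 / 9 341 × 100 = 61.5

Youth dependency ratio: 56.6
Total dependency ratio: 61.5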